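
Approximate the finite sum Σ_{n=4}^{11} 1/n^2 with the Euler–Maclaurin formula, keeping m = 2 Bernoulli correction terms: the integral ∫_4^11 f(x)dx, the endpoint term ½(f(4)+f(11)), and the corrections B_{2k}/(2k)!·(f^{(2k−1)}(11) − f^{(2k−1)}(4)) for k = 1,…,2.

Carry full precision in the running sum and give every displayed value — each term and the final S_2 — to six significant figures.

∫_4^11 1/x^2 dx evaluates to 0.159091.
½[f(4) + f(11)] = ½[0.0625000 + 0.00826446] = 0.0353822.
Running total after boundary: 0.194473.
Correction k=1: B_{2}/2! · (f^{(1)}(11) − f^{(1)}(4)) = 1/12 · (-0.00150263 − (-0.0312500)) = 0.00247895.
After k=1: 0.196952.
Correction k=2: B_{4}/4! · (f^{(3)}(11) − f^{(3)}(4)) = −1/720 · (-0.000149021 − (-0.0234375)) = -3.23451e-05.

S_2 ≈ 0.196920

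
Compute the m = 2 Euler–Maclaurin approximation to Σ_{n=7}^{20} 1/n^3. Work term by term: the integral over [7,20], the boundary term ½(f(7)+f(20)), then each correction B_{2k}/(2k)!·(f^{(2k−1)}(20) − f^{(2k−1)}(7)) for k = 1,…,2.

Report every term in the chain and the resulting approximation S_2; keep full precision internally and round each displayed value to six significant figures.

∫_7^20 1/x^3 dx evaluates to 0.00895408.
Endpoint term: (f(7) + f(20))/2 = (0.00291545 + 0.000125000)/2 = 0.00152023.
So far: 0.0104743.
k=1: B_{2}/(2)! × [f^{(1)}(20) − f^{(1)}(7)] = 1/12 × (-1.87500e-05 − (-0.00124948)) = 0.000102561.
Running total after k=1: 0.0105769.
k=2: B_{4}/(4)! × [f^{(3)}(20) − f^{(3)}(7)] = −1/720 × (-9.37500e-07 − (-0.000509992)) = -7.07020e-07.

S_2 ≈ 0.0105762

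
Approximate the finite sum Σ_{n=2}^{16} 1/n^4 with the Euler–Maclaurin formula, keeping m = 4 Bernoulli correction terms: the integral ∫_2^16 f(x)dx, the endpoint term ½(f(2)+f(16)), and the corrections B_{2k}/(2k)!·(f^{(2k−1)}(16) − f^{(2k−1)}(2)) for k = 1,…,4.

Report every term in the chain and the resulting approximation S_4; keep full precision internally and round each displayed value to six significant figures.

S_4 ≈ 0.0821471

Integral: ∫_2^16 1/x^4 dx = 0.0415853.
Boundary: ½(f(2) + f(16)) = ½(0.0625000 + 1.52588e-05) = 0.0312576.
Integral + boundary = 0.0728429.
Correction k=1: B_{2}/2! · (f^{(1)}(16) − f^{(1)}(2)) = 1/12 · (-3.81470e-06 − (-0.125000)) = 0.0104163.
Running total after k=1: 0.0832593.
Correction k=2: B_{4}/4! · (f^{(3)}(16) − f^{(3)}(2)) = −1/720 · (-4.47035e-07 − (-0.937500)) = -0.00130208.
Running total after k=2: 0.0819572.
Correction k=3: B_{6}/6! · (f^{(5)}(16) − f^{(5)}(2)) = 1/30240 · (-9.77889e-08 − (-13.1250)) = 0.000434028.
Running total after k=3: 0.0823912.
Correction k=4: B_{8}/8! · (f^{(7)}(16) − f^{(7)}(2)) = −1/1209600 · (-3.43789e-08 − (-295.312)) = -0.000244141.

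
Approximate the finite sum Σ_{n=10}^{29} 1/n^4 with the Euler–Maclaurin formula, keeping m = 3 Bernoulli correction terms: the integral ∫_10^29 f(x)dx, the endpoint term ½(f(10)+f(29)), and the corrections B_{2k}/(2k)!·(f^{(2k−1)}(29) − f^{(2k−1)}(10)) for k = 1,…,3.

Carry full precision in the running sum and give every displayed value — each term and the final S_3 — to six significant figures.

S_3 ≈ 0.000373674

The integral term ∫_10^29 1/x^4 dx = 0.000319666.
Endpoint term: (f(10) + f(29))/2 = (0.000100000 + 1.41387e-06)/2 = 5.07069e-05.
So far: 0.000370373.
k=1: B_{2}/(2)! × [f^{(1)}(29) − f^{(1)}(10)] = 1/12 × (-1.95016e-07 − (-4.00000e-05)) = 3.31708e-06.
After k=1: 0.000373690.
k=2: B_{4}/(4)! × [f^{(3)}(29) − f^{(3)}(10)] = −1/720 × (-6.95657e-09 − (-1.20000e-05)) = -1.66570e-08.
After k=2: 0.000373673.
k=3: B_{6}/(6)! × [f^{(5)}(29) − f^{(5)}(10)] = 1/30240 × (-4.63220e-10 − (-6.72000e-06)) = 2.22207e-10.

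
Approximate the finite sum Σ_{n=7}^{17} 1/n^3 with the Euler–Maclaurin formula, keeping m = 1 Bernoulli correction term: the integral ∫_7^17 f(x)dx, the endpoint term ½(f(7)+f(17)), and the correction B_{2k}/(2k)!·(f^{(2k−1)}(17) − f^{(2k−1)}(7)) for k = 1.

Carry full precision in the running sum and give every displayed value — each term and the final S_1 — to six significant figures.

Integral: ∫_7^17 1/x^3 dx = 0.00847398.
Endpoint term: (f(7) + f(17))/2 = (0.00291545 + 0.000203542)/2 = 0.00155950.
Integral + boundary = 0.0100335.
k=1: B_{2}/(2)! × [f^{(1)}(17) − f^{(1)}(7)] = 1/12 × (-3.59191e-05 − (-0.00124948)) = 0.000101130.

S_1 ≈ 0.0101346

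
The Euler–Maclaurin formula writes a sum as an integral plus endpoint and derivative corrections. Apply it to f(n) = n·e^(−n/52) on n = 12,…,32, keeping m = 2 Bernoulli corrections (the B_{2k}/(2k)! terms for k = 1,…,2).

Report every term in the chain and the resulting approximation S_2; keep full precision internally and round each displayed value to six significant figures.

The integral term ∫_12^32 x·e^(−x/52) dx = 281.563.
Boundary: ½(f(12) + f(32)) = ½(9.52707 + 17.2939) = 13.4105.
So far: 294.974.
k=1: B_{2}/(2)! × [f^{(1)}(32) − f^{(1)}(12)] = 1/12 × (0.207859 − 0.610710) = -0.0335709.
Partial sum through k=1: 294.940.
k=2: B_{4}/(4)! × [f^{(3)}(32) − f^{(3)}(12)] = −1/720 × (0.000476599 − 0.000813075) = 4.67327e-07.

S_2 ≈ 294.940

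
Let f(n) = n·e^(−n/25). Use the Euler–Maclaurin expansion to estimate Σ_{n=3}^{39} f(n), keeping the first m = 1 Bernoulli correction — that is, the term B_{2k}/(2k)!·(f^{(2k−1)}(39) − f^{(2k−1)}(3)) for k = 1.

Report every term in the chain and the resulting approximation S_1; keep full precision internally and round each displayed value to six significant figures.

∫_3^39 x·e^(−x/25) dx evaluates to 284.627.
½[f(3) + f(39)] = ½[2.66076 + 8.19531] = 5.42803.
So far: 290.055.
k=1: B_{2}/(2)! × [f^{(1)}(39) − f^{(1)}(3)] = 1/12 × (-0.117676 − 0.780490) = -0.0748472.

S_1 ≈ 289.980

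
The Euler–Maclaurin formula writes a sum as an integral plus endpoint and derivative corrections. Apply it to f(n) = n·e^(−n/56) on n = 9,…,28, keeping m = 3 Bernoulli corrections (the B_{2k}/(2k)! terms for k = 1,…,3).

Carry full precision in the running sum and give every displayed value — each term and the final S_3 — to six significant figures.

S_3 ≈ 258.757

The integral term ∫_9^28 x·e^(−x/56) dx = 246.468.
½[f(9) + f(28)] = ½[7.66382 + 16.9829] = 12.3233.
So far: 258.792.
Correction k=1: B_{2}/2! · (f^{(1)}(28) − f^{(1)}(9)) = 1/12 · (0.303265 − 0.714681) = -0.0342847.
Partial sum through k=1: 258.757.
Correction k=2: B_{4}/4! · (f^{(3)}(28) − f^{(3)}(9)) = −1/720 · (0.000483523 − 0.000770967) = 3.99228e-07.
Partial sum through k=2: 258.757.
Correction k=3: B_{6}/6! · (f^{(5)}(28) − f^{(5)}(9)) = 1/30240 · (2.77532e-07 − 4.19017e-07) = -4.67874e-12.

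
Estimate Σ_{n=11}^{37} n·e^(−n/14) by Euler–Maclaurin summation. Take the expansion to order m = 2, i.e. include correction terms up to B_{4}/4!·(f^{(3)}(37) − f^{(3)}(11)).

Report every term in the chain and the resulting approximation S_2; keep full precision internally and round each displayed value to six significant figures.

∫_11^37 x·e^(−x/14) dx evaluates to 108.721.
½[f(11) + f(37)] = ½[5.01373 + 2.63283] = 3.82328.
So far: 112.545.
Order-1 term: 1/12 · (-0.116902 − 0.0976701) = -0.0178810.
After k=1: 112.527.
Order-2 term: −1/720 · (0.000129660 − 0.00514928) = 6.97169e-06.

S_2 ≈ 112.527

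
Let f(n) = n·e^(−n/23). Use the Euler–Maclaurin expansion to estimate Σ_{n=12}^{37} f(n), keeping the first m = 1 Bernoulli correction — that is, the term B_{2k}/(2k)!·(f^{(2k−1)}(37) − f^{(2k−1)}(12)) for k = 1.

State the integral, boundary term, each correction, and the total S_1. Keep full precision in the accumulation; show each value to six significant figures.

Integral: ∫_12^37 x·e^(−x/23) dx = 201.552.
Boundary: ½(f(12) + f(37)) = ½(7.12185 + 7.40549) = 7.26367.
So far: 208.816.
Correction k=1: B_{2}/2! · (f^{(1)}(37) − f^{(1)}(12)) = 1/12 · (-0.121830 − 0.283842) = -0.0338059.

S_1 ≈ 208.782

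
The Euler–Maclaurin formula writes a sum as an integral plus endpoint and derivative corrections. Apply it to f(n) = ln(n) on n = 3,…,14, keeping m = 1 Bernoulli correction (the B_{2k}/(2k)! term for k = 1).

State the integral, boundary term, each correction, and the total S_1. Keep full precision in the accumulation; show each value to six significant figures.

The integral term ∫_3^14 ln(x) dx = 22.6510.
Boundary: ½(f(3) + f(14)) = ½(1.09861 + 2.63906) = 1.86883.
So far: 24.5198.
k=1: B_{2}/(2)! × [f^{(1)}(14) − f^{(1)}(3)] = 1/12 × (0.0714286 − 0.333333) = -0.0218254.

S_1 ≈ 24.4980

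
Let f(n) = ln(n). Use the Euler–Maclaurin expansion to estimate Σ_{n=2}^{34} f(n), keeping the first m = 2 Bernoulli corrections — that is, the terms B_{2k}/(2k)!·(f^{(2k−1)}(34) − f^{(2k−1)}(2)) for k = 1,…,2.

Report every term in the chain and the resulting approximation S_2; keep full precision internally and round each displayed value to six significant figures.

S_2 ≈ 88.5808

The integral term ∫_2^34 ln(x) dx = 86.5100.
Endpoint term: (f(2) + f(34))/2 = (0.693147 + 3.52636)/2 = 2.10975.
Integral + boundary = 88.6197.
Correction k=1: B_{2}/2! · (f^{(1)}(34) − f^{(1)}(2)) = 1/12 · (0.0294118 − 0.500000) = -0.0392157.
After k=1: 88.5805.
Correction k=2: B_{4}/4! · (f^{(3)}(34) − f^{(3)}(2)) = −1/720 · (5.08854e-05 − 0.250000) = 0.000347152.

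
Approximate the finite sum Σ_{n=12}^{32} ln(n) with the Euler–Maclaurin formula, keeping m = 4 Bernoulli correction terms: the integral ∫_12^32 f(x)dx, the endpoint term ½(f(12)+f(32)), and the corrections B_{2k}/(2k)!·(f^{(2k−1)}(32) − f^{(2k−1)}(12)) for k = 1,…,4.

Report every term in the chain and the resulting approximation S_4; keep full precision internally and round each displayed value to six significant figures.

S_4 ≈ 64.0557

Integral: ∫_12^32 ln(x) dx = 61.0847.
Boundary: ½(f(12) + f(32)) = ½(2.48491 + 3.46574) = 2.97532.
Integral + boundary = 64.0600.
Correction k=1: B_{2}/2! · (f^{(1)}(32) − f^{(1)}(12)) = 1/12 · (0.0312500 − 0.0833333) = -0.00434028.
Partial sum through k=1: 64.0557.
Correction k=2: B_{4}/4! · (f^{(3)}(32) − f^{(3)}(12)) = −1/720 · (6.10352e-05 − 0.00115741) = 1.52274e-06.
Partial sum through k=2: 64.0557.
Correction k=3: B_{6}/6! · (f^{(5)}(32) − f^{(5)}(12)) = 1/30240 · (7.15256e-07 − 9.64506e-05) = -3.16585e-09.
Partial sum through k=3: 64.0557.
Correction k=4: B_{8}/8! · (f^{(7)}(32) − f^{(7)}(12)) = −1/1209600 · (2.09548e-08 − 2.00939e-05) = 1.65947e-11.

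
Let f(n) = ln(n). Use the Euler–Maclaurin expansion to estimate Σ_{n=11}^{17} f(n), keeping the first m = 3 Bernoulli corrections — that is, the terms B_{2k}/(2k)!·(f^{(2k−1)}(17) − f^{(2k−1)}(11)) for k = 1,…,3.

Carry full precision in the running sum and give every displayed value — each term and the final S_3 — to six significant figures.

∫_11^17 ln(x) dx evaluates to 15.7878.
Endpoint term: (f(11) + f(17))/2 = (2.39790 + 2.83321)/2 = 2.61555.
So far: 18.4033.
Correction k=1: B_{2}/2! · (f^{(1)}(17) − f^{(1)}(11)) = 1/12 · (0.0588235 − 0.0909091) = -0.00267380.
Partial sum through k=1: 18.4007.
Correction k=2: B_{4}/4! · (f^{(3)}(17) − f^{(3)}(11)) = −1/720 · (0.000407083 − 0.00150263) = 1.52159e-06.
Partial sum through k=2: 18.4007.
Correction k=3: B_{6}/6! · (f^{(5)}(17) − f^{(5)}(11)) = 1/30240 · (1.69031e-05 − 0.000149021) = -4.36898e-09.

S_3 ≈ 18.4007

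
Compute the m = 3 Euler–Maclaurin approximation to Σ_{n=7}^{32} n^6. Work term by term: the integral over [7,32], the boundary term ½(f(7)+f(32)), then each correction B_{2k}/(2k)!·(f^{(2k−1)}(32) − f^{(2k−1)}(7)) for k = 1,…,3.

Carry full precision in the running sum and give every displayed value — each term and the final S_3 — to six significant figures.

S_3 ≈ 5.46211e+09

∫_7^32 x^6 dx evaluates to 4.90842e+09.
½[f(7) + f(32)] = ½[117649 + 1.07374e+09] = 5.36930e+08.
Running total after boundary: 5.44535e+09.
Order-1 term: 1/12 · (2.01327e+08 − 100842) = 1.67688e+07.
Running total after k=1: 5.46211e+09.
Order-2 term: −1/720 · (3.93216e+06 − 41160.0) = -5404.17.
Running total after k=2: 5.46211e+09.
Order-3 term: 1/30240 · (23040.0 − 5040.00) = 0.595238.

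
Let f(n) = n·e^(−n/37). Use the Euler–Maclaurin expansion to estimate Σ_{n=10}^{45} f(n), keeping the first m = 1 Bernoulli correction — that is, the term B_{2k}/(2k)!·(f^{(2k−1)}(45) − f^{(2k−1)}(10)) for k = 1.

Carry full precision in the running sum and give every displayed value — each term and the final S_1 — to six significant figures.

The integral term ∫_10^45 x·e^(−x/37) dx = 428.034.
Boundary: ½(f(10) + f(45)) = ½(7.63173 + 13.3357) = 10.4837.
Running total after boundary: 438.518.
Order-1 term: 1/12 · (-0.0640755 − 0.556910) = -0.0517488.

S_1 ≈ 438.466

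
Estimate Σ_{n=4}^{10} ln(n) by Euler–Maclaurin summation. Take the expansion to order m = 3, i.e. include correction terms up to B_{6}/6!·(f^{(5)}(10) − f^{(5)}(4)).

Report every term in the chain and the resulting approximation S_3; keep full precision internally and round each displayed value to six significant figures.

Integral: ∫_4^10 ln(x) dx = 11.4807.
½[f(4) + f(10)] = ½[1.38629 + 2.30259] = 1.84444.
So far: 13.3251.
Order-1 term: 1/12 · (0.100000 − 0.250000) = -0.0125000.
After k=1: 13.3126.
Order-2 term: −1/720 · (0.00200000 − 0.0312500) = 4.06250e-05.
After k=2: 13.3127.
Order-3 term: 1/30240 · (0.000240000 − 0.0234375) = -7.67113e-07.

S_3 ≈ 13.3127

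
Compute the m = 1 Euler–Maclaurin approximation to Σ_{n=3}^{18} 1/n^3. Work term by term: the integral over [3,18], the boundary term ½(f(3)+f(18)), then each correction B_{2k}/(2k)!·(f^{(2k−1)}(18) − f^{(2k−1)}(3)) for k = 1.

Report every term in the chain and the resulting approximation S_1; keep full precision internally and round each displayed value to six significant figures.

Integral: ∫_3^18 1/x^3 dx = 0.0540123.
½[f(3) + f(18)] = ½[0.0370370 + 0.000171468] = 0.0186043.
Integral + boundary = 0.0726166.
Order-1 term: 1/12 · (-2.85780e-05 − (-0.0370370)) = 0.00308404.

S_1 ≈ 0.0757006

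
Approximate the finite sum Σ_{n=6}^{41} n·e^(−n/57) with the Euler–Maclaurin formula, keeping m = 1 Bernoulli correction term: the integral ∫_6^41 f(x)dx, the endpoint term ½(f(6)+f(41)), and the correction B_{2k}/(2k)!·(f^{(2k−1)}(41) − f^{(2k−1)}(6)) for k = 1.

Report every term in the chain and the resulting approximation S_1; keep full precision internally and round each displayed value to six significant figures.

The integral term ∫_6^41 x·e^(−x/57) dx = 511.308.
Boundary: ½(f(6) + f(41)) = ½(5.40053 + 19.9709) = 12.6857.
Running total after boundary: 523.994.
Order-1 term: 1/12 · (0.136728 − 0.805342) = -0.0557178.

S_1 ≈ 523.938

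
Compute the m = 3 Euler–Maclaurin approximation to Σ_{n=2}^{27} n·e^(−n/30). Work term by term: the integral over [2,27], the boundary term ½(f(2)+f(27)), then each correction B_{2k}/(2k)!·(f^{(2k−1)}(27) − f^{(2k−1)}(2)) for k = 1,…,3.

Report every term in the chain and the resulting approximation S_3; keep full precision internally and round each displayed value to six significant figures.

S_3 ≈ 209.207

Integral: ∫_2^27 x·e^(−x/30) dx = 202.853.
Endpoint term: (f(2) + f(27))/2 = (1.87101 + 10.9774)/2 = 6.42420.
Integral + boundary = 209.277.
Correction k=1: B_{2}/2! · (f^{(1)}(27) − f^{(1)}(2)) = 1/12 · (0.0406570 − 0.873140) = -0.0693736.
Partial sum through k=1: 209.207.
Correction k=2: B_{4}/4! · (f^{(3)}(27) − f^{(3)}(2)) = −1/720 · (0.000948663 − 0.00304906) = 2.91722e-06.
Partial sum through k=2: 209.207.
Correction k=3: B_{6}/6! · (f^{(5)}(27) − f^{(5)}(2)) = 1/30240 · (2.05795e-06 − 5.69774e-06) = -1.20364e-10.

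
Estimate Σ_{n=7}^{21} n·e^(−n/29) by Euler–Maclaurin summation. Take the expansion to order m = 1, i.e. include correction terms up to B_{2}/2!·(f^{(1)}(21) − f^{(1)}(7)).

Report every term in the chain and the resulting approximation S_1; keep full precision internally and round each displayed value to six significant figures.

∫_7^21 x·e^(−x/29) dx evaluates to 117.231.
Boundary: ½(f(7) + f(21)) = ½(5.49881 + 10.1796) = 7.83920.
So far: 125.070.
Order-1 term: 1/12 · (0.133722 − 0.595930) = -0.0385173.

S_1 ≈ 125.032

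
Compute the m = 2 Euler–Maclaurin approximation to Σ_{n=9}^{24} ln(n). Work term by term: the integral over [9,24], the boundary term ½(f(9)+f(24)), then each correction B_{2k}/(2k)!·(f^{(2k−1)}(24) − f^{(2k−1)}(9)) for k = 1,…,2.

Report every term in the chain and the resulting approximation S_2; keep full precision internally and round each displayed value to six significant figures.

∫_9^24 ln(x) dx evaluates to 41.4983.
Boundary: ½(f(9) + f(24)) = ½(2.19722 + 3.17805) = 2.68764.
So far: 44.1859.
Correction k=1: B_{2}/2! · (f^{(1)}(24) − f^{(1)}(9)) = 1/12 · (0.0416667 − 0.111111) = -0.00578704.
Partial sum through k=1: 44.1801.
Correction k=2: B_{4}/4! · (f^{(3)}(24) − f^{(3)}(9)) = −1/720 · (0.000144676 − 0.00274348) = 3.60946e-06.

S_2 ≈ 44.1801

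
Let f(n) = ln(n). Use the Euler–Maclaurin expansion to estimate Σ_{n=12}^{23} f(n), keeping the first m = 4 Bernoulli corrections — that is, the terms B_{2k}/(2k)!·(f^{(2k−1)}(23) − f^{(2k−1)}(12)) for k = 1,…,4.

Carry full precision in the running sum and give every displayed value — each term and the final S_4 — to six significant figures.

The integral term ∫_12^23 ln(x) dx = 31.2975.
Boundary: ½(f(12) + f(23)) = ½(2.48491 + 3.13549) = 2.81020.
Integral + boundary = 34.1077.
Correction k=1: B_{2}/2! · (f^{(1)}(23) − f^{(1)}(12)) = 1/12 · (0.0434783 − 0.0833333) = -0.00332126.
Running total after k=1: 34.1044.
Correction k=2: B_{4}/4! · (f^{(3)}(23) − f^{(3)}(12)) = −1/720 · (0.000164379 − 0.00115741) = 1.37921e-06.
Running total after k=2: 34.1044.
Correction k=3: B_{6}/6! · (f^{(5)}(23) − f^{(5)}(12)) = 1/30240 · (3.72883e-06 − 9.64506e-05) = -3.06620e-09.
Running total after k=3: 34.1044.
Correction k=4: B_{8}/8! · (f^{(7)}(23) − f^{(7)}(12)) = −1/1209600 · (2.11465e-07 − 2.00939e-05) = 1.64372e-11.

S_4 ≈ 34.1044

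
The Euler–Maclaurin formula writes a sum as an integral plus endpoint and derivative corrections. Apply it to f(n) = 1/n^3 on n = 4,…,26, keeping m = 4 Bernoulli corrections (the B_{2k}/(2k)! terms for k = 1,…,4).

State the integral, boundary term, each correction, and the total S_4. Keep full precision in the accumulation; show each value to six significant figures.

S_4 ≈ 0.0393081

Integral: ∫_4^26 1/x^3 dx = 0.0305104.
Boundary: ½(f(4) + f(26)) = ½(0.0156250 + 5.68958e-05) = 0.00784095.
Integral + boundary = 0.0383513.
Order-1 term: 1/12 · (-6.56490e-06 − (-0.0117188)) = 0.000976015.
After k=1: 0.0393273.
Order-2 term: −1/720 · (-1.94228e-07 − (-0.0146484)) = -2.03448e-05.
After k=2: 0.0393070.
Order-3 term: 1/30240 · (-1.20674e-08 − (-0.0384521)) = 1.27157e-06.
After k=3: 0.0393082.
Order-4 term: −1/1209600 · (-1.28529e-09 − (-0.173035)) = -1.43051e-07.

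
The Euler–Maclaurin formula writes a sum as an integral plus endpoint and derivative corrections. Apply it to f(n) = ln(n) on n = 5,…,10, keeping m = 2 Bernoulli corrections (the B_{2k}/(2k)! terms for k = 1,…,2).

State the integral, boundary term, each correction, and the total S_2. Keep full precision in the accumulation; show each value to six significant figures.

The integral term ∫_5^10 ln(x) dx = 9.97866.
½[f(5) + f(10)] = ½[1.60944 + 2.30259] = 1.95601.
Running total after boundary: 11.9347.
Correction k=1: B_{2}/2! · (f^{(1)}(10) − f^{(1)}(5)) = 1/12 · (0.100000 − 0.200000) = -0.00833333.
Partial sum through k=1: 11.9263.
Correction k=2: B_{4}/4! · (f^{(3)}(10) − f^{(3)}(5)) = −1/720 · (0.00200000 − 0.0160000) = 1.94444e-05.

S_2 ≈ 11.9264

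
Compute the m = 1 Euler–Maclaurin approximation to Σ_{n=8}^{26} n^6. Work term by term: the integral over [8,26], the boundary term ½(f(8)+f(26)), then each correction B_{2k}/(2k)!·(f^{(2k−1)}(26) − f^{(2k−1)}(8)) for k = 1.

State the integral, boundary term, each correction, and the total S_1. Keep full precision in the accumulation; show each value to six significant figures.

S_1 ≈ 1.30762e+09

Integral: ∫_8^26 x^6 dx = 1.14710e+09.
Endpoint term: (f(8) + f(26))/2 = (262144 + 3.08916e+08)/2 = 1.54589e+08.
Integral + boundary = 1.30169e+09.
Order-1 term: 1/12 · (7.12883e+07 − 196608) = 5.92430e+06.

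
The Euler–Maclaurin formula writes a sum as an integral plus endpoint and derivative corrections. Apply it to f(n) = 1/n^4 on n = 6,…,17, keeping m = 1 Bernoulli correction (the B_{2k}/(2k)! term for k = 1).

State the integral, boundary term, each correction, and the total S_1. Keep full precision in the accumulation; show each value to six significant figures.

The integral term ∫_6^17 1/x^4 dx = 0.00147536.
Boundary: ½(f(6) + f(17)) = ½(0.000771605 + 1.19730e-05) = 0.000391789.
Integral + boundary = 0.00186715.
Order-1 term: 1/12 · (-2.81719e-06 − (-0.000514403)) = 4.26322e-05.

S_1 ≈ 0.00190978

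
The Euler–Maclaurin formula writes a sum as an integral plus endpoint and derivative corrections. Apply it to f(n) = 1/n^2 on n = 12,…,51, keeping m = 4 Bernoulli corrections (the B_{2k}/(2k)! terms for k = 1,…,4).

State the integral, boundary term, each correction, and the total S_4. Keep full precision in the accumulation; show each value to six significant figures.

S_4 ≈ 0.0674850

Integral: ∫_12^51 1/x^2 dx = 0.0637255.
Endpoint term: (f(12) + f(51))/2 = (0.00694444 + 0.000384468)/2 = 0.00366446.
Integral + boundary = 0.0673899.
Order-1 term: 1/12 · (-1.50772e-05 − (-0.00115741)) = 9.51942e-05.
Partial sum through k=1: 0.0674851.
Order-2 term: −1/720 · (-6.95601e-08 − (-9.64506e-05)) = -1.33863e-07.
Partial sum through k=2: 0.0674850.
Order-3 term: 1/30240 · (-8.02308e-10 − (-2.00939e-05)) = 6.64454e-10.
Partial sum through k=3: 0.0674850.
Order-4 term: −1/1209600 · (-1.72738e-11 − (-7.81429e-06)) = -6.46021e-12.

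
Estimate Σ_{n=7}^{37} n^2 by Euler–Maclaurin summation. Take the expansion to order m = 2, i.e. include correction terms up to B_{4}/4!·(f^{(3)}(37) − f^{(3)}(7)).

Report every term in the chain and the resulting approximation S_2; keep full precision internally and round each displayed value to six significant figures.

S_2 ≈ 17484.0

Integral: ∫_7^37 x^2 dx = 16770.0.
Boundary: ½(f(7) + f(37)) = ½(49.0000 + 1369.00) = 709.000.
So far: 17479.0.
Correction k=1: B_{2}/2! · (f^{(1)}(37) − f^{(1)}(7)) = 1/12 · (74.0000 − 14.0000) = 5.00000.
Running total after k=1: 17484.0.
Correction k=2: B_{4}/4! · (f^{(3)}(37) − f^{(3)}(7)) = −1/720 · (0.00000 − 0.00000) = 0.00000.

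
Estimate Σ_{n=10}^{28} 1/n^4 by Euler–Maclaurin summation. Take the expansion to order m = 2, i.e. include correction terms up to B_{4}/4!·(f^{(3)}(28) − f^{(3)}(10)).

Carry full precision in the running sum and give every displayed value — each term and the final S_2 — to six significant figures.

The integral term ∫_10^28 1/x^4 dx = 0.000318149.
½[f(10) + f(28)] = ½[0.000100000 + 1.62693e-06] = 5.08135e-05.
Integral + boundary = 0.000368962.
k=1: B_{2}/(2)! × [f^{(1)}(28) − f^{(1)}(10)] = 1/12 × (-2.32418e-07 − (-4.00000e-05)) = 3.31397e-06.
Running total after k=1: 0.000372276.
k=2: B_{4}/(4)! × [f^{(3)}(28) − f^{(3)}(10)] = −1/720 × (-8.89355e-09 − (-1.20000e-05)) = -1.66543e-08.

S_2 ≈ 0.000372259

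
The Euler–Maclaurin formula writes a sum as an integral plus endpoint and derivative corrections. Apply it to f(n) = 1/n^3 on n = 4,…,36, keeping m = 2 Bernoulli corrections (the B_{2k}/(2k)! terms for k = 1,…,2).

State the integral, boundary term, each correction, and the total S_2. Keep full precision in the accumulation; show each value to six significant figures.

∫_4^36 1/x^3 dx evaluates to 0.0308642.
½[f(4) + f(36)] = ½[0.0156250 + 2.14335e-05] = 0.00782322.
Integral + boundary = 0.0386874.
Correction k=1: B_{2}/2! · (f^{(1)}(36) − f^{(1)}(4)) = 1/12 · (-1.78612e-06 − (-0.0117188)) = 0.000976414.
Partial sum through k=1: 0.0396638.
Correction k=2: B_{4}/4! · (f^{(3)}(36) − f^{(3)}(4)) = −1/720 · (-2.75636e-08 − (-0.0146484)) = -2.03450e-05.

S_2 ≈ 0.0396435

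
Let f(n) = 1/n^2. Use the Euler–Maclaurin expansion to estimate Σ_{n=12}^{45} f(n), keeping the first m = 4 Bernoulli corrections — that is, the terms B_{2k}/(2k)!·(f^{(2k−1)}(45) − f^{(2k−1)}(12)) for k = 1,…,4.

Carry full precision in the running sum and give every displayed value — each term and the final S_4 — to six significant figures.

S_4 ≈ 0.0649247

∫_12^45 1/x^2 dx evaluates to 0.0611111.
Boundary: ½(f(12) + f(45)) = ½(0.00694444 + 0.000493827) = 0.00371914.
Running total after boundary: 0.0648302.
k=1: B_{2}/(2)! × [f^{(1)}(45) − f^{(1)}(12)] = 1/12 × (-2.19479e-05 − (-0.00115741)) = 9.46216e-05.
After k=1: 0.0649249.
k=2: B_{4}/(4)! × [f^{(3)}(45) − f^{(3)}(12)] = −1/720 × (-1.30061e-07 − (-9.64506e-05)) = -1.33779e-07.
After k=2: 0.0649247.
k=3: B_{6}/(6)! × [f^{(5)}(45) − f^{(5)}(12)] = 1/30240 × (-1.92684e-09 − (-2.00939e-05)) = 6.64416e-10.
After k=3: 0.0649247.
k=4: B_{8}/(8)! × [f^{(7)}(45) − f^{(7)}(12)] = −1/1209600 × (-5.32854e-11 − (-7.81429e-06)) = -6.46018e-12.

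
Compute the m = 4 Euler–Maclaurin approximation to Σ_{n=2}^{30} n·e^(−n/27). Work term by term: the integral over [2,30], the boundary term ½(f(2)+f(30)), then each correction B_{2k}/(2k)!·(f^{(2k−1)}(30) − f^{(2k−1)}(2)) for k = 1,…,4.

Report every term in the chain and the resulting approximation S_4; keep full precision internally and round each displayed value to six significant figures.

The integral term ∫_2^30 x·e^(−x/27) dx = 220.468.
Endpoint term: (f(2) + f(30))/2 = (1.85721 + 9.87579)/2 = 5.86650.
Integral + boundary = 226.335.
Correction k=1: B_{2}/2! · (f^{(1)}(30) − f^{(1)}(2)) = 1/12 · (-0.0365770 − 0.859818) = -0.0746995.
Partial sum through k=1: 226.260.
Correction k=2: B_{4}/4! · (f^{(3)}(30) − f^{(3)}(2)) = −1/720 · (0.000852962 − 0.00372706) = 3.99180e-06.
Partial sum through k=2: 226.260.
Correction k=3: B_{6}/6! · (f^{(5)}(30) − f^{(5)}(2)) = 1/30240 · (2.40891e-06 − 8.60722e-06) = -2.04970e-10.
Partial sum through k=3: 226.260.
Correction k=4: B_{8}/8! · (f^{(7)}(30) − f^{(7)}(2)) = −1/1209600 · (5.00382e-09 − 1.66007e-08) = 9.58734e-15.

S_4 ≈ 226.260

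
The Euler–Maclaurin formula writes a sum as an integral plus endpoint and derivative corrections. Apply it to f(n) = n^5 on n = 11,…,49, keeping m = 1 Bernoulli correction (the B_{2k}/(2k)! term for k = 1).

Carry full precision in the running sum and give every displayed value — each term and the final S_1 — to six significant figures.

S_1 ≈ 2.45030e+09

Integral: ∫_11^49 x^5 dx = 2.30659e+09.
½[f(11) + f(49)] = ½[161051 + 2.82475e+08] = 1.41318e+08.
Running total after boundary: 2.44790e+09.
Order-1 term: 1/12 · (2.88240e+07 − 73205.0) = 2.39590e+06.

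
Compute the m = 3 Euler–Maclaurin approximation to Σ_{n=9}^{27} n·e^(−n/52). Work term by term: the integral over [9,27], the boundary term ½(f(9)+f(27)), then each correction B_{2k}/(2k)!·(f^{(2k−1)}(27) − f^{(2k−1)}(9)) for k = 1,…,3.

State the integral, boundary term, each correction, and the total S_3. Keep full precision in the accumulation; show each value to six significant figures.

S_3 ≈ 235.496

Integral: ∫_9^27 x·e^(−x/52) dx = 223.713.
Boundary: ½(f(9) + f(27)) = ½(7.56966 + 16.0644) = 11.8170.
Running total after boundary: 235.530.
k=1: B_{2}/(2)! × [f^{(1)}(27) − f^{(1)}(9)] = 1/12 × (0.286047 − 0.695503) = -0.0341213.
Partial sum through k=1: 235.496.
k=2: B_{4}/(4)! × [f^{(3)}(27) − f^{(3)}(9)] = −1/720 × (0.000545859 − 0.000879308) = 4.63123e-07.
Partial sum through k=2: 235.496.
k=3: B_{6}/(6)! × [f^{(5)}(27) − f^{(5)}(9)] = 1/30240 × (3.64620e-07 − 5.55253e-07) = -6.30400e-12.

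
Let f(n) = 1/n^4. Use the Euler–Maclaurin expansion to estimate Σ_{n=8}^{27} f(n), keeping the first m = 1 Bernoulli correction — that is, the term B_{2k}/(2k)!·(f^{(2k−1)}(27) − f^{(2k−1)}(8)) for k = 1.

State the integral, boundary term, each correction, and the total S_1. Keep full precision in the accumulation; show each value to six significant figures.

S_1 ≈ 0.000767267

∫_8^27 1/x^4 dx evaluates to 0.000634107.
Endpoint term: (f(8) + f(27))/2 = (0.000244141 + 1.88168e-06)/2 = 0.000123011.
Integral + boundary = 0.000757118.
Order-1 term: 1/12 · (-2.78767e-07 − (-0.000122070)) = 1.01493e-05.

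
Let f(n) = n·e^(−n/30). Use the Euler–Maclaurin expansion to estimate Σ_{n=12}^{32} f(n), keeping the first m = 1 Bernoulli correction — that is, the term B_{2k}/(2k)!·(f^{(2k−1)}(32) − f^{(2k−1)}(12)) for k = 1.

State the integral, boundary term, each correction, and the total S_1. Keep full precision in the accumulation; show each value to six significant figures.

S_1 ≈ 213.970

The integral term ∫_12^32 x·e^(−x/30) dx = 204.477.
Boundary: ½(f(12) + f(32)) = ½(8.04384 + 11.0129) = 9.52838.
Running total after boundary: 214.006.
Correction k=1: B_{2}/2! · (f^{(1)}(32) − f^{(1)}(12)) = 1/12 · (-0.0229436 − 0.402192) = -0.0354280.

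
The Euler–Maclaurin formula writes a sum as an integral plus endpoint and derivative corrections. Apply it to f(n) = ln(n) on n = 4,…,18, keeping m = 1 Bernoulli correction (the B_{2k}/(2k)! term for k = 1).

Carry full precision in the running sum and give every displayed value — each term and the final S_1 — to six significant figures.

∫_4^18 ln(x) dx evaluates to 32.4815.
Boundary: ½(f(4) + f(18)) = ½(1.38629 + 2.89037) = 2.13833.
Integral + boundary = 34.6198.
Correction k=1: B_{2}/2! · (f^{(1)}(18) − f^{(1)}(4)) = 1/12 · (0.0555556 − 0.250000) = -0.0162037.

S_1 ≈ 34.6036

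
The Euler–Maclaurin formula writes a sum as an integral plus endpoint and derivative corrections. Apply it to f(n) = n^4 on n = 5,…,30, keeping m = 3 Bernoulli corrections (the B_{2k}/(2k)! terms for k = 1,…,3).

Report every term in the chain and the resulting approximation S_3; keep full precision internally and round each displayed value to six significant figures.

Integral: ∫_5^30 x^4 dx = 4.85938e+06.
Boundary: ½(f(5) + f(30)) = ½(625.000 + 810000) = 405312.
So far: 5.26469e+06.
k=1: B_{2}/(2)! × [f^{(1)}(30) − f^{(1)}(5)] = 1/12 × (108000 − 500.000) = 8958.33.
Partial sum through k=1: 5.27365e+06.
k=2: B_{4}/(4)! × [f^{(3)}(30) − f^{(3)}(5)] = −1/720 × (720.000 − 120.000) = -0.833333.
Partial sum through k=2: 5.27364e+06.
k=3: B_{6}/(6)! × [f^{(5)}(30) − f^{(5)}(5)] = 1/30240 × (0.00000 − 0.00000) = 0.00000.

S_3 ≈ 5.27364e+06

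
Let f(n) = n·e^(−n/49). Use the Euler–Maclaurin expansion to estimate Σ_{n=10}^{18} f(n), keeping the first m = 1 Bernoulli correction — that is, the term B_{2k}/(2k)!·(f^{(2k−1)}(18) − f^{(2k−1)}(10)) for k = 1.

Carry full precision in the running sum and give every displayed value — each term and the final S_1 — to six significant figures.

The integral term ∫_10^18 x·e^(−x/49) dx = 83.6042.
Endpoint term: (f(10) + f(18))/2 = (8.15396 + 12.4662)/2 = 10.3101.
Running total after boundary: 93.9143.
Order-1 term: 1/12 · (0.438156 − 0.648988) = -0.0175694.

S_1 ≈ 93.8967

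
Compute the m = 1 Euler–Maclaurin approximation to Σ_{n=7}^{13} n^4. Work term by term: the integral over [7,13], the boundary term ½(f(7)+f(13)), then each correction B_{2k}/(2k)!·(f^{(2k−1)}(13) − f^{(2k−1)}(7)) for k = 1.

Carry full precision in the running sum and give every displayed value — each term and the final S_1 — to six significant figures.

∫_7^13 x^4 dx evaluates to 70897.2.
½[f(7) + f(13)] = ½[2401.00 + 28561.0] = 15481.0.
Running total after boundary: 86378.2.
k=1: B_{2}/(2)! × [f^{(1)}(13) − f^{(1)}(7)] = 1/12 × (8788.00 − 1372.00) = 618.000.

S_1 ≈ 86996.2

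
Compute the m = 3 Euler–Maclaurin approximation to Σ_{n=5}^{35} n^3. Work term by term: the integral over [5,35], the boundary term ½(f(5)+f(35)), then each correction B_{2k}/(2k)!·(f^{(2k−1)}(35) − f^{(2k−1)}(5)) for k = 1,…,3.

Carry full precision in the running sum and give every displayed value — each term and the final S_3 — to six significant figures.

S_3 ≈ 396800

The integral term ∫_5^35 x^3 dx = 375000.
Boundary: ½(f(5) + f(35)) = ½(125.000 + 42875.0) = 21500.0.
So far: 396500.
Order-1 term: 1/12 · (3675.00 − 75.0000) = 300.000.
After k=1: 396800.
Order-2 term: −1/720 · (6.00000 − 6.00000) = 0.00000.
After k=2: 396800.
Order-3 term: 1/30240 · (0.00000 − 0.00000) = 0.00000.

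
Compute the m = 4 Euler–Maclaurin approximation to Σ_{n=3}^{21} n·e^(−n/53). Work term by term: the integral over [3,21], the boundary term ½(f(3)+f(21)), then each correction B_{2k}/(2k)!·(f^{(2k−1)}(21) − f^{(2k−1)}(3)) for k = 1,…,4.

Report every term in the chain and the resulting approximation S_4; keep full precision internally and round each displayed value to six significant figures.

S_4 ≈ 174.174

∫_3^21 x·e^(−x/53) dx evaluates to 165.732.
½[f(3) + f(21)] = ½[2.83491 + 14.1299] = 8.48242.
So far: 174.214.
Order-1 term: 1/12 · (0.406252 − 0.891480) = -0.0404357.
Running total after k=1: 174.174.
Order-2 term: −1/720 · (0.000623695 − 0.000990180) = 5.09007e-07.
Running total after k=2: 174.174.
Order-3 term: 1/30240 · (3.92583e-07 − 5.92024e-07) = -6.59527e-12.
Running total after k=3: 174.174.
Order-4 term: −1/1209600 · (2.00474e-10 − 2.96029e-10) = 7.89971e-17.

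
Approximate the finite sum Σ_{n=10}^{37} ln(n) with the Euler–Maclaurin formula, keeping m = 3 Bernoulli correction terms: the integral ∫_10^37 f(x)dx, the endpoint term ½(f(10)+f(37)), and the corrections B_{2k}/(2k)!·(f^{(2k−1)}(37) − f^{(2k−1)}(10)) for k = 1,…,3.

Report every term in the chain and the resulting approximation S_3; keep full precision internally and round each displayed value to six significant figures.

S_3 ≈ 86.5288

Integral: ∫_10^37 ln(x) dx = 83.5781.
Endpoint term: (f(10) + f(37))/2 = (2.30259 + 3.61092)/2 = 2.95675.
So far: 86.5349.
Order-1 term: 1/12 · (0.0270270 − 0.100000) = -0.00608108.
After k=1: 86.5288.
Order-2 term: −1/720 · (3.94843e-05 − 0.00200000) = 2.72294e-06.
After k=2: 86.5288.
Order-3 term: 1/30240 · (3.46101e-07 − 0.000240000) = -7.92506e-09.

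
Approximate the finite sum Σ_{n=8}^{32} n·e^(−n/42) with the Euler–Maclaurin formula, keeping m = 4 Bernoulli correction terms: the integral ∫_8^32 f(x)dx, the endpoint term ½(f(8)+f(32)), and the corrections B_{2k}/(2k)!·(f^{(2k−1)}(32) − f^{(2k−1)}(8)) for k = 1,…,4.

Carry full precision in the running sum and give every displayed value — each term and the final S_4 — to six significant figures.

S_4 ≈ 295.774

∫_8^32 x·e^(−x/42) dx evaluates to 285.046.
Boundary: ½(f(8) + f(32)) = ½(6.61252 + 14.9368) = 10.7747.
Integral + boundary = 295.821.
k=1: B_{2}/(2)! × [f^{(1)}(32) − f^{(1)}(8)] = 1/12 × (0.111137 − 0.669124) = -0.0464989.
After k=1: 295.774.
k=2: B_{4}/(4)! × [f^{(3)}(32) − f^{(3)}(8)] = −1/720 × (0.000592228 − 0.00131647) = 1.00589e-06.
After k=2: 295.774.
k=3: B_{6}/(6)! × [f^{(5)}(32) − f^{(5)}(8)] = 1/30240 × (6.35744e-07 − 1.27756e-06) = -2.12241e-11.
After k=3: 295.774.
k=4: B_{8}/(8)! × [f^{(7)}(32) − f^{(7)}(8)] = −1/1209600 × (5.30475e-10 − 1.02541e-09) = 4.09174e-16.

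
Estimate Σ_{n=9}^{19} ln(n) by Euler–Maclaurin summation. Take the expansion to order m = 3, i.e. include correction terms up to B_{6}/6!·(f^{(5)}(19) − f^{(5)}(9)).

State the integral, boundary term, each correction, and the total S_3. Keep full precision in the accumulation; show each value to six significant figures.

Integral: ∫_9^19 ln(x) dx = 26.1693.
Boundary: ½(f(9) + f(19)) = ½(2.19722 + 2.94444) = 2.57083.
Integral + boundary = 28.7402.
Order-1 term: 1/12 · (0.0526316 − 0.111111) = -0.00487329.
Running total after k=1: 28.7353.
Order-2 term: −1/720 · (0.000291588 − 0.00274348) = 3.40541e-06.
Running total after k=2: 28.7353.
Order-3 term: 1/30240 · (9.69267e-06 − 0.000406442) = -1.31200e-08.

S_3 ≈ 28.7353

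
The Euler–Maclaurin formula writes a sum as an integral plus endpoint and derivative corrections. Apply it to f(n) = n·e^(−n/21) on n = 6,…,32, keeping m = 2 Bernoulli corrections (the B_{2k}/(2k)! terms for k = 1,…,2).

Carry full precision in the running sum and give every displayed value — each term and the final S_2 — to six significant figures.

S_2 ≈ 189.273

Integral: ∫_6^32 x·e^(−x/21) dx = 183.587.
½[f(6) + f(32)] = ½[4.50886 + 6.97217] = 5.74052.
Integral + boundary = 189.327.
Correction k=1: B_{2}/2! · (f^{(1)}(32) − f^{(1)}(6)) = 1/12 · (-0.114128 − 0.536769) = -0.0542414.
After k=1: 189.273.
Correction k=2: B_{4}/4! · (f^{(3)}(32) − f^{(3)}(6)) = −1/720 · (0.000729326 − 0.00462522) = 5.41097e-06.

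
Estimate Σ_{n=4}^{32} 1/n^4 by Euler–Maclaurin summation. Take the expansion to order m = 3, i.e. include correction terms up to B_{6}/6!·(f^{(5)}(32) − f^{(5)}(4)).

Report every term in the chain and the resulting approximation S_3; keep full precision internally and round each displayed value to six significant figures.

Integral: ∫_4^32 1/x^4 dx = 0.00519816.
Boundary: ½(f(4) + f(32)) = ½(0.00390625 + 9.53674e-07) = 0.00195360.
So far: 0.00715176.
k=1: B_{2}/(2)! × [f^{(1)}(32) − f^{(1)}(4)] = 1/12 × (-1.19209e-07 − (-0.00390625)) = 0.000325511.
Running total after k=1: 0.00747727.
k=2: B_{4}/(4)! × [f^{(3)}(32) − f^{(3)}(4)] = −1/720 × (-3.49246e-09 − (-0.00732422)) = -1.01725e-05.
Running total after k=2: 0.00746710.
k=3: B_{6}/(6)! × [f^{(5)}(32) − f^{(5)}(4)] = 1/30240 × (-1.90994e-10 − (-0.0256348)) = 8.47710e-07.

S_3 ≈ 0.00746795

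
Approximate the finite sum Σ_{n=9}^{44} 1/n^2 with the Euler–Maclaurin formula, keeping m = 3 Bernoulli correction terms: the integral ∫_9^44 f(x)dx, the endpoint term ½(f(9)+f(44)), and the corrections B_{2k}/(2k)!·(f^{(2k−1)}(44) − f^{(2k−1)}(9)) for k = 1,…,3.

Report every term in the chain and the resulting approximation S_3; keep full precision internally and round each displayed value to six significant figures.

The integral term ∫_9^44 1/x^2 dx = 0.0883838.
Endpoint term: (f(9) + f(44))/2 = (0.0123457 + 0.000516529)/2 = 0.00643110.
So far: 0.0948149.
Correction k=1: B_{2}/2! · (f^{(1)}(44) − f^{(1)}(9)) = 1/12 · (-2.34786e-05 − (-0.00274348)) = 0.000226667.
Partial sum through k=1: 0.0950416.
Correction k=2: B_{4}/4! · (f^{(3)}(44) − f^{(3)}(9)) = −1/720 · (-1.45528e-07 − (-0.000406442)) = -5.64301e-07.
Partial sum through k=2: 0.0950410.
Correction k=3: B_{6}/6! · (f^{(5)}(44) − f^{(5)}(9)) = 1/30240 · (-2.25509e-09 − (-0.000150534)) = 4.97791e-09.

S_3 ≈ 0.0950411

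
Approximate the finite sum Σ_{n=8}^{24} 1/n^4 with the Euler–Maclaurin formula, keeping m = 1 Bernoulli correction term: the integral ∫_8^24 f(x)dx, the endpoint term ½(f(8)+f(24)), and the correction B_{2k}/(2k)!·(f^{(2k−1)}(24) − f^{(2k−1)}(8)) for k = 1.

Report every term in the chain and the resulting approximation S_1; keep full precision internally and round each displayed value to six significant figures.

S_1 ≈ 0.000760637

The integral term ∫_8^24 1/x^4 dx = 0.000626929.
Boundary: ½(f(8) + f(24)) = ½(0.000244141 + 3.01408e-06) = 0.000123577.
Integral + boundary = 0.000750506.
k=1: B_{2}/(2)! × [f^{(1)}(24) − f^{(1)}(8)] = 1/12 × (-5.02347e-07 − (-0.000122070)) = 1.01307e-05.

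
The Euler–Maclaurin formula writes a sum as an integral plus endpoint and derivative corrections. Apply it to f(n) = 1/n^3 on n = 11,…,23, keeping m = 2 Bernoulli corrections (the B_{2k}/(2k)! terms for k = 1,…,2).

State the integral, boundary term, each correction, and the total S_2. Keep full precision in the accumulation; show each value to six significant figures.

S_2 ≈ 0.00361994

∫_11^23 1/x^3 dx evaluates to 0.00318705.
½[f(11) + f(23)] = ½[0.000751315 + 8.21895e-05] = 0.000416752.
So far: 0.00360380.
Correction k=1: B_{2}/2! · (f^{(1)}(23) − f^{(1)}(11)) = 1/12 · (-1.07204e-05 − (-0.000204904)) = 1.61820e-05.
Partial sum through k=1: 0.00361999.
Correction k=2: B_{4}/4! · (f^{(3)}(23) − f^{(3)}(11)) = −1/720 · (-4.05307e-07 − (-3.38684e-05)) = -4.64766e-08.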